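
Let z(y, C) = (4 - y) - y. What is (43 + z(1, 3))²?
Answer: 2025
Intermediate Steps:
z(y, C) = 4 - 2*y
(43 + z(1, 3))² = (43 + (4 - 2*1))² = (43 + (4 - 2))² = (43 + 2)² = 45² = 2025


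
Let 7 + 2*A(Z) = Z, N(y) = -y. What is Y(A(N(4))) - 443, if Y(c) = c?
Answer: -897/2 ≈ -448.50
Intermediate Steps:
A(Z) = -7/2 + Z/2
Y(A(N(4))) - 443 = (-7/2 + (-1*4)/2) - 443 = (-7/2 + (1/2)*(-4)) - 443 = (-7/2 - 2) - 443 = -11/2 - 443 = -897/2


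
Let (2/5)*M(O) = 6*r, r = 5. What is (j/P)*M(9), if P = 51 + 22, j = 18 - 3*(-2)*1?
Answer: 1800/73 ≈ 24.658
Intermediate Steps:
M(O) = 75 (M(O) = 5*(6*5)/2 = (5/2)*30 = 75)
j = 24 (j = 18 + 6*1 = 18 + 6 = 24)
P = 73
(j/P)*M(9) = (24/73)*75 = 1800/73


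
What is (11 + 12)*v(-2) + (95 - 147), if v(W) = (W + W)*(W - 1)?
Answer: 224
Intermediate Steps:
v(W) = 2*W*(-1 + W) (v(W) = (2*W)*(-1 + W) = 2*W*(-1 + W))
(11 + 12)*v(-2) + (95 - 147) = (11 + 12)*(2*(-2)*(-1 - 2)) + (95 - 147) = 23*(2*(-2)*(-3)) - 52 = 23*12 - 52 = 276 - 52 = 224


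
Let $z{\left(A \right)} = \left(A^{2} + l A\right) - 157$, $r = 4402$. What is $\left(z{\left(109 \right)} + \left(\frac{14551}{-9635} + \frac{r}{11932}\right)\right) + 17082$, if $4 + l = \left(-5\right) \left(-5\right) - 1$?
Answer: $\frac{1781084351629}{57482410} \approx 30985.0$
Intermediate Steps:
$l = 20$ ($l = -4 - -24 = -4 + \left(25 - 1\right) = -4 + 24 = 20$)
$z{\left(A \right)} = -157 + A^{2} + 20 A$ ($z{\left(A \right)} = \left(A^{2} + 20 A\right) - 157 = -157 + A^{2} + 20 A$)
$\left(z{\left(109 \right)} + \left(\frac{14551}{-9635} + \frac{r}{11932}\right)\right) + 17082 = \left(\left(-157 + 109^{2} + 20 \cdot 109\right) + \left(\frac{14551}{-9635} + \frac{4402}{11932}\right)\right) + 17082 = \left(\left(-157 + 11881 + 2180\right) + \left(14551 \left(- \frac{1}{9635}\right) + 4402 \cdot \frac{1}{11932}\right)\right) + 17082 = \left(13904 + \left(- \frac{14551}{9635} + \frac{2201}{5966}\right)\right) + 17082 = \left(13904 - \frac{65604631}{57482410}\right) + 17082 = \frac{799169824009}{57482410} + 17082 = \frac{1781084351629}{57482410}$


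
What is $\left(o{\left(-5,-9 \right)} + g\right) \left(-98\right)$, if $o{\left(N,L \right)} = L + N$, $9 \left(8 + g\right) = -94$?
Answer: $\frac{28616}{9} \approx 3179.6$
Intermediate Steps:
$g = - \frac{166}{9}$ ($g = -8 + \frac{1}{9} \left(-94\right) = -8 - \frac{94}{9} = - \frac{166}{9} \approx -18.444$)
$\left(o{\left(-5,-9 \right)} + g\right) \left(-98\right) = \left(\left(-9 - 5\right) - \frac{166}{9}\right) \left(-98\right) = \left(-14 - \frac{166}{9}\right) \left(-98\right) = \left(- \frac{292}{9}\right) \left(-98\right) = \frac{28616}{9}$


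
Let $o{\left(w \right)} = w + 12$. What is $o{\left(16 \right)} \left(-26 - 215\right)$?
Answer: $-6748$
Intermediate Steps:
$o{\left(w \right)} = 12 + w$
$o{\left(16 \right)} \left(-26 - 215\right) = \left(12 + 16\right) \left(-26 - 215\right) = 28 \left(-241\right) = -6748$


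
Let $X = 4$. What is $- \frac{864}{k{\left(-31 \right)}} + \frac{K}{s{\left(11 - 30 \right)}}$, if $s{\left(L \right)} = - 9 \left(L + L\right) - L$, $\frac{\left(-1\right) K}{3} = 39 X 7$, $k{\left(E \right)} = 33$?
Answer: $- \frac{140004}{3971} \approx -35.257$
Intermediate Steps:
$K = -3276$ ($K = - 3 \cdot 39 \cdot 4 \cdot 7 = - 3 \cdot 39 \cdot 28 = \left(-3\right) 1092 = -3276$)
$s{\left(L \right)} = - 19 L$ ($s{\left(L \right)} = - 9 \cdot 2 L - L = - 18 L - L = - 19 L$)
$- \frac{864}{k{\left(-31 \right)}} + \frac{K}{s{\left(11 - 30 \right)}} = - \frac{864}{33} - \frac{3276}{\left(-19\right) \left(11 - 30\right)} = \left(-864\right) \frac{1}{33} - \frac{3276}{\left(-19\right) \left(-19\right)} = - \frac{288}{11} - \frac{3276}{361} = - \frac{140004}{3971}$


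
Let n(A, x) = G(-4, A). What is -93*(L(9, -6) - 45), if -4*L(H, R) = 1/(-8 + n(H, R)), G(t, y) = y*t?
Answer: 736467/176 ≈ 4184.5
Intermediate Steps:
G(t, y) = t*y
n(A, x) = -4*A
L(H, R) = -1/(4*(-8 - 4*H))
-93*(L(9, -6) - 45) = -93*(1/(16*(2 + 9)) - 45) = -93*((1/16)/11 - 45) = -93*((1/16)*(1/11) - 45) = -93*(1/176 - 45) = -93*(-7919/176) = 736467/176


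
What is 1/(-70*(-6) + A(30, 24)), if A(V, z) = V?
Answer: 1/450 ≈ 0.0022222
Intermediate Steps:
1/(-70*(-6) + A(30, 24)) = 1/(-70*(-6) + 30) = 1/(420 + 30) = 1/450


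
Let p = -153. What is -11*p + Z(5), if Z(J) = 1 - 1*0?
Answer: 1684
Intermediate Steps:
Z(J) = 1 (Z(J) = 1 + 0 = 1)
-11*p + Z(5) = -11*(-153) + 1 = 1683 + 1 = 1684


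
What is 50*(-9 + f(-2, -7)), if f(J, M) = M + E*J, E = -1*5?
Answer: -300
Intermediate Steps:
E = -5
f(J, M) = M - 5*J
50*(-9 + f(-2, -7)) = 50*(-9 + (-7 - 5*(-2))) = 50*(-9 + (-7 + 10)) = 50*(-9 + 3) = 50*(-6) = -300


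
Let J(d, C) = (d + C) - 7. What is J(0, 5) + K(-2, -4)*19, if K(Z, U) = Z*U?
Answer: 150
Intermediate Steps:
J(d, C) = -7 + C + d (J(d, C) = (C + d) - 7 = -7 + C + d)
K(Z, U) = U*Z
J(0, 5) + K(-2, -4)*19 = (-7 + 5 + 0) - 4*(-2)*19 = -2 + 8*19 = -2 + 152 = 150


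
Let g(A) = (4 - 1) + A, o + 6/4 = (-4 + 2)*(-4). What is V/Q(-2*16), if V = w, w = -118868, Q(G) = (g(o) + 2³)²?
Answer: -475472/1225 ≈ -388.14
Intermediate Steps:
o = 13/2 (o = -3/2 + (-4 + 2)*(-4) = -3/2 - 2*(-4) = -3/2 + 8 = 13/2 ≈ 6.5000)
g(A) = 3 + A
Q(G) = 1225/4 (Q(G) = ((3 + 13/2) + 2³)² = (19/2 + 8)² = (35/2)² = 1225/4)
V = -118868
V/Q(-2*16) = -118868/1225/4 = -118868*4/1225 = -475472/1225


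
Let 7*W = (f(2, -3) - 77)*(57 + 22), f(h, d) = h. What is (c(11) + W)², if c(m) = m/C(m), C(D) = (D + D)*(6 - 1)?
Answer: 3509733049/4900 ≈ 7.1627e+5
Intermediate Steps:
C(D) = 10*D (C(D) = (2*D)*5 = 10*D)
W = -5925/7 (W = ((2 - 77)*(57 + 22))/7 = (-75*79)/7 = (⅐)*(-5925) = -5925/7 ≈ -846.43)
c(m) = ⅒ (c(m) = m/((10*m)) = m*(1/(10*m)) = ⅒)
(c(11) + W)² = (⅒ - 5925/7)² = (-59243/70)² = 3509733049/4900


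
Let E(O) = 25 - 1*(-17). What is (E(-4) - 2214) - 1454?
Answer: -3626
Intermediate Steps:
E(O) = 42 (E(O) = 25 + 17 = 42)
(E(-4) - 2214) - 1454 = (42 - 2214) - 1454 = -2172 - 1454 = -3626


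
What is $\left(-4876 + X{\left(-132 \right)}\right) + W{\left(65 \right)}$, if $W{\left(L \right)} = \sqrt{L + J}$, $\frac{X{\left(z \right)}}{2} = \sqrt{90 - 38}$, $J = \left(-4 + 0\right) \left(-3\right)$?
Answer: $-4876 + \sqrt{77} + 4 \sqrt{13} \approx -4852.8$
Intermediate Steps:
$J = 12$ ($J = \left(-4\right) \left(-3\right) = 12$)
$X{\left(z \right)} = 4 \sqrt{13}$ ($X{\left(z \right)} = 2 \sqrt{90 - 38} = 2 \sqrt{52} = 2 \cdot 2 \sqrt{13} = 4 \sqrt{13}$)
$W{\left(L \right)} = \sqrt{12 + L}$ ($W{\left(L \right)} = \sqrt{L + 12} = \sqrt{12 + L}$)
$\left(-4876 + X{\left(-132 \right)}\right) + W{\left(65 \right)} = \left(-4876 + 4 \sqrt{13}\right) + \sqrt{12 + 65} = \left(-4876 + 4 \sqrt{13}\right) + \sqrt{77} = -4876 + \sqrt{77} + 4 \sqrt{13}$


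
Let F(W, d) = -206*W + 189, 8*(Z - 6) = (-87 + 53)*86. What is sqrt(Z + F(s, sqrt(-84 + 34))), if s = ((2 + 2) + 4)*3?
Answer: I*sqrt(20458)/2 ≈ 71.516*I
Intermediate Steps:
Z = -719/2 (Z = 6 + ((-87 + 53)*86)/8 = 6 + (-34*86)/8 = 6 + (1/8)*(-2924) = 6 - 731/2 = -719/2 ≈ -359.50)
s = 24 (s = (4 + 4)*3 = 8*3 = 24)
F(W, d) = 189 - 206*W
sqrt(Z + F(s, sqrt(-84 + 34))) = sqrt(-719/2 + (189 - 206*24)) = sqrt(-719/2 + (189 - 4944)) = sqrt(-719/2 - 4755) = sqrt(-10229/2) = I*sqrt(20458)/2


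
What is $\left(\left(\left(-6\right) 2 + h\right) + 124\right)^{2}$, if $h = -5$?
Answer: $11449$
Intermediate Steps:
$\left(\left(\left(-6\right) 2 + h\right) + 124\right)^{2} = \left(\left(\left(-6\right) 2 - 5\right) + 124\right)^{2} = \left(\left(-12 - 5\right) + 124\right)^{2} = \left(-17 + 124\right)^{2} = 107^{2} = 11449$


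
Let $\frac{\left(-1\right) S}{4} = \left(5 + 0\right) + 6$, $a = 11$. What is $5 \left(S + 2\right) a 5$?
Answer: $-11550$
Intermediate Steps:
$S = -44$ ($S = - 4 \left(\left(5 + 0\right) + 6\right) = - 4 \left(5 + 6\right) = \left(-4\right) 11 = -44$)
$5 \left(S + 2\right) a 5 = 5 \left(-44 + 2\right) 11 \cdot 5 = 5 \left(-42\right) 11 \cdot 5 = \left(-210\right) 11 \cdot 5 = \left(-2310\right) 5 = -11550$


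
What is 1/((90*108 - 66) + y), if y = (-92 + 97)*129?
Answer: 1/10299 ≈ 9.7097e-5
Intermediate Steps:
y = 645 (y = 5*129 = 645)
1/((90*108 - 66) + y) = 1/((90*108 - 66) + 645) = 1/((9720 - 66) + 645) = 1/(9654 + 645) = 1/10299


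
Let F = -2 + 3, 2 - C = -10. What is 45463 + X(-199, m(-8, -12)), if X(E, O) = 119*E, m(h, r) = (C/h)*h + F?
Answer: 21782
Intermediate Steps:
C = 12 (C = 2 - 1*(-10) = 2 + 10 = 12)
F = 1
m(h, r) = 13 (m(h, r) = (12/h)*h + 1 = 12 + 1 = 13)
45463 + X(-199, m(-8, -12)) = 45463 + 119*(-199) = 45463 - 23681 = 21782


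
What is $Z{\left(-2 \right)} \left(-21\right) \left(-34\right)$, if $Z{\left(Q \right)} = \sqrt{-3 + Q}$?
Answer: $714 i \sqrt{5} \approx 1596.6 i$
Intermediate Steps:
$Z{\left(-2 \right)} \left(-21\right) \left(-34\right) = \sqrt{-3 - 2} \left(-21\right) \left(-34\right) = \sqrt{-5} \left(-21\right) \left(-34\right) = i \sqrt{5} \left(-21\right) \left(-34\right) = - 21 i \sqrt{5} \left(-34\right) = 714 i \sqrt{5}$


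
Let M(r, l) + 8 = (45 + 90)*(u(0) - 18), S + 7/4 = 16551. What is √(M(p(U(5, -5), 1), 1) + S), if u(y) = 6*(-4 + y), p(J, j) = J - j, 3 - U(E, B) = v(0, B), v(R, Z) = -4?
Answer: √43485/2 ≈ 104.27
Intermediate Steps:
S = 66197/4 (S = -7/4 + 16551 = 66197/4 ≈ 16549.)
U(E, B) = 7 (U(E, B) = 3 - 1*(-4) = 3 + 4 = 7)
u(y) = -24 + 6*y
M(r, l) = -5678 (M(r, l) = -8 + (45 + 90)*((-24 + 6*0) - 18) = -8 + 135*((-24 + 0) - 18) = -8 + 135*(-24 - 18) = -8 + 135*(-42) = -8 - 5670 = -5678)
√(M(p(U(5, -5), 1), 1) + S) = √(-5678 + 66197/4) = √(43485/4) = √43485/2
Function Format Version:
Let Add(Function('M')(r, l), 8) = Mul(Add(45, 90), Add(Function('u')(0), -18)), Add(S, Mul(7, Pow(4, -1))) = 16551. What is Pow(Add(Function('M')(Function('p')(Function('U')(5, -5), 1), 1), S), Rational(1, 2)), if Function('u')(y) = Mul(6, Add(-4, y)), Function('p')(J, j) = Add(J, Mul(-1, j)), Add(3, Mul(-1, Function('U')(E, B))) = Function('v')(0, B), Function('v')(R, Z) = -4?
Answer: Mul(Rational(1, 2), Pow(43485, Rational(1, 2))) ≈ 104.27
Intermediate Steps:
S = Rational(66197, 4) (S = Add(Rational(-7, 4), 16551) = Rational(66197, 4) ≈ 16549.)
Function('U')(E, B) = 7 (Function('U')(E, B) = Add(3, Mul(-1, -4)) = Add(3, 4) = 7)
Function('u')(y) = Add(-24, Mul(6, y))
Function('M')(r, l) = -5678 (Function('M')(r, l) = Add(-8, Mul(Add(45, 90), Add(Add(-24, Mul(6, 0)), -18))) = Add(-8, Mul(135, Add(Add(-24, 0), -18))) = Add(-8, Mul(135, Add(-24, -18))) = Add(-8, Mul(135, -42)) = Add(-8, -5670) = -5678)
Pow(Add(Function('M')(Function('p')(Function('U')(5, -5), 1), 1), S), Rational(1, 2)) = Pow(Add(-5678, Rational(66197, 4)), Rational(1, 2)) = Pow(Rational(43485, 4), Rational(1, 2)) = Mul(Rational(1, 2), Pow(43485, Rational(1, 2)))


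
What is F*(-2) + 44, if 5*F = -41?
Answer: 302/5 ≈ 60.400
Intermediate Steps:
F = -41/5 (F = (1/5)*(-41) = -41/5 ≈ -8.2000)
F*(-2) + 44 = -41/5*(-2) + 44 = 82/5 + 44 = 302/5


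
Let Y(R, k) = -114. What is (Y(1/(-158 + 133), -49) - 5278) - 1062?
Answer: -6454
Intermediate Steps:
(Y(1/(-158 + 133), -49) - 5278) - 1062 = (-114 - 5278) - 1062 = -5392 - 1062 = -6454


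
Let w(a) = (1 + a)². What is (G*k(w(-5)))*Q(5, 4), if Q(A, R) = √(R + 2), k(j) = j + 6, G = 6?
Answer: 132*√6 ≈ 323.33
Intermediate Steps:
k(j) = 6 + j
Q(A, R) = √(2 + R)
(G*k(w(-5)))*Q(5, 4) = (6*(6 + (1 - 5)²))*√(2 + 4) = (6*(6 + (-4)²))*√6 = (6*(6 + 16))*√6 = (6*22)*√6 = 132*√6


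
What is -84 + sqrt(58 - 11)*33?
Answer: -84 + 33*sqrt(47) ≈ 142.24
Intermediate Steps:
-84 + sqrt(58 - 11)*33 = -84 + sqrt(47)*33 = -84 + 33*sqrt(47)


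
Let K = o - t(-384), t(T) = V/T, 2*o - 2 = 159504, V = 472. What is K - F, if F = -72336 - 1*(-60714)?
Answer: 4386059/48 ≈ 91376.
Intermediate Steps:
o = 79753 (o = 1 + (½)*159504 = 1 + 79752 = 79753)
t(T) = 472/T
K = 3828203/48 (K = 79753 - 472/(-384) = 79753 - 472*(-1)/384 = 79753 - 1*(-59/48) = 79753 + 59/48 = 3828203/48 ≈ 79754.)
F = -11622 (F = -72336 + 60714 = -11622)
K - F = 3828203/48 - 1*(-11622) = 3828203/48 + 11622 = 4386059/48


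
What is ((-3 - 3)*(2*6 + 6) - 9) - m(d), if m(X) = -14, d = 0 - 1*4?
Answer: -103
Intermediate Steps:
d = -4 (d = 0 - 4 = -4)
((-3 - 3)*(2*6 + 6) - 9) - m(d) = ((-3 - 3)*(2*6 + 6) - 9) - 1*(-14) = (-6*(12 + 6) - 9) + 14 = (-6*18 - 9) + 14 = (-108 - 9) + 14 = -117 + 14 = -103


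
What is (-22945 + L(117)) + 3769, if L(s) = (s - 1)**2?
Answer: -5720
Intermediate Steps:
L(s) = (-1 + s)**2
(-22945 + L(117)) + 3769 = (-22945 + (-1 + 117)**2) + 3769 = (-22945 + 116**2) + 3769 = (-22945 + 13456) + 3769 = -9489 + 3769 = -5720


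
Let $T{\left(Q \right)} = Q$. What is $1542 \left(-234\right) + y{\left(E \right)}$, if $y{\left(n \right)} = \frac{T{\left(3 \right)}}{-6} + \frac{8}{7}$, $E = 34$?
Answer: $- \frac{5051583}{14} \approx -3.6083 \cdot 10^{5}$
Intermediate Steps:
$y{\left(n \right)} = \frac{9}{14}$ ($y{\left(n \right)} = \frac{3}{-6} + \frac{8}{7} = 3 \left(- \frac{1}{6}\right) + 8 \cdot \frac{1}{7} = - \frac{1}{2} + \frac{8}{7} = \frac{9}{14}$)
$1542 \left(-234\right) + y{\left(E \right)} = 1542 \left(-234\right) + \frac{9}{14} = -360828 + \frac{9}{14} = - \frac{5051583}{14}$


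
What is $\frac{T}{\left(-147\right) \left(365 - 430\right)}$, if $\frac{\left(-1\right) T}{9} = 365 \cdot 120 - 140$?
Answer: $- \frac{26196}{637} \approx -41.124$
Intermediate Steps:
$T = -392940$ ($T = - 9 \left(365 \cdot 120 - 140\right) = - 9 \left(43800 - 140\right) = \left(-9\right) 43660 = -392940$)
$\frac{T}{\left(-147\right) \left(365 - 430\right)} = - \frac{392940}{\left(-147\right) \left(365 - 430\right)} = - \frac{392940}{\left(-147\right) \left(-65\right)} = - \frac{392940}{9555} = \left(-392940\right) \frac{1}{9555} = - \frac{26196}{637}$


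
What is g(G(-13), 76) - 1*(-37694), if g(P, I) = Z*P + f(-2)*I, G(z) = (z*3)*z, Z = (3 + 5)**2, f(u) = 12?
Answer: 71054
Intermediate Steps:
Z = 64 (Z = 8**2 = 64)
G(z) = 3*z**2 (G(z) = (3*z)*z = 3*z**2)
g(P, I) = 12*I + 64*P (g(P, I) = 64*P + 12*I = 12*I + 64*P)
g(G(-13), 76) - 1*(-37694) = (12*76 + 64*(3*(-13)**2)) - 1*(-37694) = (912 + 64*(3*169)) + 37694 = (912 + 64*507) + 37694 = (912 + 32448) + 37694 = 33360 + 37694 = 71054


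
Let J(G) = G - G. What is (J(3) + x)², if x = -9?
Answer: 81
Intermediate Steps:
J(G) = 0
(J(3) + x)² = (0 - 9)² = (-9)² = 81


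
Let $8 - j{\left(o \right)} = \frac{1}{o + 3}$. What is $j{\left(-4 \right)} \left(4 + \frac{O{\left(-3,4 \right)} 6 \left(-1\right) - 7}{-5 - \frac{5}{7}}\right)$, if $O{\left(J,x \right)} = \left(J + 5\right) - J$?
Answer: $\frac{3771}{40} \approx 94.275$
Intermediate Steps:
$O{\left(J,x \right)} = 5$ ($O{\left(J,x \right)} = \left(5 + J\right) - J = 5$)
$j{\left(o \right)} = 8 - \frac{1}{3 + o}$ ($j{\left(o \right)} = 8 - \frac{1}{o + 3} = 8 - \frac{1}{3 + o}$)
$j{\left(-4 \right)} \left(4 + \frac{O{\left(-3,4 \right)} 6 \left(-1\right) - 7}{-5 - \frac{5}{7}}\right) = \frac{23 + 8 \left(-4\right)}{3 - 4} \left(4 + \frac{5 \cdot 6 \left(-1\right) - 7}{-5 - \frac{5}{7}}\right) = \frac{23 - 32}{-1} \left(4 + \frac{30 \left(-1\right) - 7}{-5 - \frac{5}{7}}\right) = \left(-1\right) \left(-9\right) \left(4 + \frac{-30 - 7}{-5 - \frac{5}{7}}\right) = 9 \left(4 - \frac{37}{- \frac{40}{7}}\right) = 9 \left(4 - - \frac{259}{40}\right) = 9 \left(4 + \frac{259}{40}\right) = 9 \cdot \frac{419}{40} = \frac{3771}{40}$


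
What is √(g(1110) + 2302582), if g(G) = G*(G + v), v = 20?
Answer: √3556882 ≈ 1886.0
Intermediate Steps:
g(G) = G*(20 + G) (g(G) = G*(G + 20) = G*(20 + G))
√(g(1110) + 2302582) = √(1110*(20 + 1110) + 2302582) = √(1110*1130 + 2302582) = √(1254300 + 2302582) = √3556882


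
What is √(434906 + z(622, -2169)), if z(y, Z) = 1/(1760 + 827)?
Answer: √2910638416101/2587 ≈ 659.47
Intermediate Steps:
z(y, Z) = 1/2587
√(434906 + z(622, -2169)) = √(434906 + 1/2587) = √(1125101823/2587) = √2910638416101/2587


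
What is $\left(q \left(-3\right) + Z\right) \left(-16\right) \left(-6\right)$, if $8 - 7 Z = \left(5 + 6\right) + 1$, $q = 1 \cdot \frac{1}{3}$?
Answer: $- \frac{1056}{7} \approx -150.86$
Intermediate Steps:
$q = \frac{1}{3}$ ($q = 1 \cdot \frac{1}{3} = \frac{1}{3} \approx 0.33333$)
$Z = - \frac{4}{7}$ ($Z = \frac{8}{7} - \frac{\left(5 + 6\right) + 1}{7} = \frac{8}{7} - \frac{11 + 1}{7} = \frac{8}{7} - \frac{12}{7} = - \frac{4}{7} \approx -0.57143$)
$\left(q \left(-3\right) + Z\right) \left(-16\right) \left(-6\right) = \left(\frac{1}{3} \left(-3\right) - \frac{4}{7}\right) \left(-16\right) \left(-6\right) = \left(-1 - \frac{4}{7}\right) \left(-16\right) \left(-6\right) = \left(- \frac{11}{7}\right) \left(-16\right) \left(-6\right) = \frac{176}{7} \left(-6\right) = - \frac{1056}{7}$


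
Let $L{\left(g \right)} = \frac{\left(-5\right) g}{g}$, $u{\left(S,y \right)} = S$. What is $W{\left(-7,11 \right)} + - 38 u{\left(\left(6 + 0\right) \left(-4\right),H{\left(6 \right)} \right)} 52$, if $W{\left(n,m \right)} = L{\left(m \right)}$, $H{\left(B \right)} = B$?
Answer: $47419$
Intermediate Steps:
$L{\left(g \right)} = -5$
$W{\left(n,m \right)} = -5$
$W{\left(-7,11 \right)} + - 38 u{\left(\left(6 + 0\right) \left(-4\right),H{\left(6 \right)} \right)} 52 = -5 + - 38 \left(6 + 0\right) \left(-4\right) 52 = -5 + - 38 \cdot 6 \left(-4\right) 52 = -5 + \left(-38\right) \left(-24\right) 52 = -5 + 912 \cdot 52 = -5 + 47424 = 47419$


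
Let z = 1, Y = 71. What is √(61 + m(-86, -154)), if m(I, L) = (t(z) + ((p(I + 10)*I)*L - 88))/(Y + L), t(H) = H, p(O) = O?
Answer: √83970602/83 ≈ 110.40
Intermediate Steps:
m(I, L) = (-87 + I*L*(10 + I))/(71 + L) (m(I, L) = (1 + (((I + 10)*I)*L - 88))/(71 + L) = (1 + (((10 + I)*I)*L - 88))/(71 + L) = (1 + ((I*(10 + I))*L - 88))/(71 + L) = (1 + (I*L*(10 + I) - 88))/(71 + L) = (1 + (-88 + I*L*(10 + I)))/(71 + L) = (-87 + I*L*(10 + I))/(71 + L))
√(61 + m(-86, -154)) = √(61 + (-87 - 86*(-154)*(10 - 86))/(71 - 154)) = √(61 + (-87 - 86*(-154)*(-76))/(-83)) = √(61 - (-87 - 1006544)/83) = √(61 - 1/83*(-1006631)) = √(61 + 1006631/83) = √(1011694/83) = √83970602/83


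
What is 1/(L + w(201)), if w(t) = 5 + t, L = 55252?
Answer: 1/55458 ≈ 1.8032e-5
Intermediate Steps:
1/(L + w(201)) = 1/(55252 + (5 + 201)) = 1/(55252 + 206) = 1/55458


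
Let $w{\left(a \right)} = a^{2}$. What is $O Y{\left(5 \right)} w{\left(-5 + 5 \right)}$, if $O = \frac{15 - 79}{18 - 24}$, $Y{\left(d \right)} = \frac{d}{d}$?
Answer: $0$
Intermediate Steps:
$Y{\left(d \right)} = 1$
$O = \frac{32}{3}$ ($O = - \frac{64}{-6} = \left(-64\right) \left(- \frac{1}{6}\right) = \frac{32}{3} \approx 10.667$)
$O Y{\left(5 \right)} w{\left(-5 + 5 \right)} = \frac{32}{3} \cdot 1 \left(-5 + 5\right)^{2} = \frac{32 \cdot 0^{2}}{3} = \frac{32}{3} \cdot 0 = 0$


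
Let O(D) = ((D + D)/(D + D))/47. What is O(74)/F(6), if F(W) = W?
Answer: 1/282 ≈ 0.0035461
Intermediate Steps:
O(D) = 1/47 (O(D) = ((2*D)/((2*D)))*(1/47) = ((2*D)*(1/(2*D)))*(1/47) = 1*(1/47) = 1/47)
O(74)/F(6) = (1/47)/6 = (1/47)*(⅙) = 1/282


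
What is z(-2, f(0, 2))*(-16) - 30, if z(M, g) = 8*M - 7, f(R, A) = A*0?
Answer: 338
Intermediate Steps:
f(R, A) = 0
z(M, g) = -7 + 8*M
z(-2, f(0, 2))*(-16) - 30 = (-7 + 8*(-2))*(-16) - 30 = (-7 - 16)*(-16) - 30 = -23*(-16) - 30 = 368 - 30 = 338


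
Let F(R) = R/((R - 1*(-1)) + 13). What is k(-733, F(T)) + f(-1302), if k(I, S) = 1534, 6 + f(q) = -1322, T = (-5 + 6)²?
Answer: 206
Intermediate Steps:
T = 1 (T = 1² = 1)
f(q) = -1328 (f(q) = -6 - 1322 = -1328)
F(R) = R/(14 + R) (F(R) = R/((R + 1) + 13) = R/((1 + R) + 13) = R/(14 + R))
k(-733, F(T)) + f(-1302) = 1534 - 1328 = 206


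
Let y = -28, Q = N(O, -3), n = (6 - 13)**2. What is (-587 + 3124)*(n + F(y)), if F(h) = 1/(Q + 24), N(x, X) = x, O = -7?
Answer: 2115858/17 ≈ 1.2446e+5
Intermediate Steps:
n = 49 (n = (-7)**2 = 49)
Q = -7
F(h) = 1/17 (F(h) = 1/(-7 + 24) = 1/17)
(-587 + 3124)*(n + F(y)) = (-587 + 3124)*(49 + 1/17) = 2537*(834/17) = 2115858/17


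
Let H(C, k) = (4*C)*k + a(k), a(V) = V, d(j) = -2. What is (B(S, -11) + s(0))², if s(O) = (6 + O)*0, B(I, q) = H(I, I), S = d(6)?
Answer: 196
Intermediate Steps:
S = -2
H(C, k) = k + 4*C*k (H(C, k) = (4*C)*k + k = 4*C*k + k = k + 4*C*k)
B(I, q) = I*(1 + 4*I)
s(O) = 0
(B(S, -11) + s(0))² = (-2*(1 + 4*(-2)) + 0)² = (-2*(1 - 8) + 0)² = (-2*(-7) + 0)² = (14 + 0)² = 14² = 196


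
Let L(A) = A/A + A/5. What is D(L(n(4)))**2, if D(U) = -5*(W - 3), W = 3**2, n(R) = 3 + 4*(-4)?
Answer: 900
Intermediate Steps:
n(R) = -13 (n(R) = 3 - 16 = -13)
W = 9
L(A) = 1 + A/5 (L(A) = 1 + A*(1/5) = 1 + A/5)
D(U) = -30 (D(U) = -5*(9 - 3) = -5*6 = -30)
D(L(n(4)))**2 = (-30)**2 = 900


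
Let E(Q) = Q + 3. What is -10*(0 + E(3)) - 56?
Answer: -116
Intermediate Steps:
E(Q) = 3 + Q
-10*(0 + E(3)) - 56 = -10*(0 + (3 + 3)) - 56 = -10*(0 + 6) - 56 = -10*6 - 56 = -60 - 56 = -116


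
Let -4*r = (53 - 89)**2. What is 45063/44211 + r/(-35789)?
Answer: 542361357/527422493 ≈ 1.0283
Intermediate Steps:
r = -324 (r = -(53 - 89)**2/4 = -1/4*(-36)**2 = -1/4*1296 = -324)
45063/44211 + r/(-35789) = 45063/44211 - 324/(-35789) = 45063*(1/44211) - 324*(-1/35789) = 15021/14737 + 324/35789 = 542361357/527422493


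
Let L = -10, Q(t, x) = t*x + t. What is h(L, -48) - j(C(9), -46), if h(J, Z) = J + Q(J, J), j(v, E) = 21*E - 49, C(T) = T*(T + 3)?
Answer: 1095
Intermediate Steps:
C(T) = T*(3 + T)
Q(t, x) = t + t*x
j(v, E) = -49 + 21*E
h(J, Z) = J + J*(1 + J)
h(L, -48) - j(C(9), -46) = -10*(2 - 10) - (-49 + 21*(-46)) = -10*(-8) - (-49 - 966) = 80 - 1*(-1015) = 80 + 1015 = 1095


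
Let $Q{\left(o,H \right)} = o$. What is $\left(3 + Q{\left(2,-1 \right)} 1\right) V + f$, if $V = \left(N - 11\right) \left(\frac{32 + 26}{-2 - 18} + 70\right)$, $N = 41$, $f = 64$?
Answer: $10129$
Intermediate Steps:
$V = 2013$ ($V = \left(41 - 11\right) \left(\frac{32 + 26}{-2 - 18} + 70\right) = 30 \left(\frac{58}{-20} + 70\right) = 30 \left(58 \left(- \frac{1}{20}\right) + 70\right) = 30 \left(- \frac{29}{10} + 70\right) = 30 \cdot \frac{671}{10} = 2013$)
$\left(3 + Q{\left(2,-1 \right)} 1\right) V + f = \left(3 + 2 \cdot 1\right) 2013 + 64 = \left(3 + 2\right) 2013 + 64 = 5 \cdot 2013 + 64 = 10065 + 64 = 10129$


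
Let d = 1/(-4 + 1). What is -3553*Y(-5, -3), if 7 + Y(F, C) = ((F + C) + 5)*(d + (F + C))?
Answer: -63954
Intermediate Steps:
d = -⅓ (d = 1/(-3) = -⅓ ≈ -0.33333)
Y(F, C) = -7 + (5 + C + F)*(-⅓ + C + F) (Y(F, C) = -7 + ((F + C) + 5)*(-⅓ + (F + C)) = -7 + ((C + F) + 5)*(-⅓ + (C + F)) = -7 + (5 + C + F)*(-⅓ + C + F))
-3553*Y(-5, -3) = -3553*(-26/3 + (-3)² + (-5)² + (14/3)*(-3) + (14/3)*(-5) + 2*(-3)*(-5)) = -3553*(-26/3 + 9 + 25 - 14 - 70/3 + 30) = -3553*18 = -63954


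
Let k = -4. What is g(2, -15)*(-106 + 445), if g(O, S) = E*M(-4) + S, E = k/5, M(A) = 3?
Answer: -29493/5 ≈ -5898.6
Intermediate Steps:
E = -⅘ (E = -4/5 = -4*⅕ = -⅘ ≈ -0.80000)
g(O, S) = -12/5 + S (g(O, S) = -⅘*3 + S = -12/5 + S)
g(2, -15)*(-106 + 445) = (-12/5 - 15)*(-106 + 445) = -87/5*339 = -29493/5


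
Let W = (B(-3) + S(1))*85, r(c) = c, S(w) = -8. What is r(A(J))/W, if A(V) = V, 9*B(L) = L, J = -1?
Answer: 3/2125 ≈ 0.0014118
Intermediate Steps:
B(L) = L/9
W = -2125/3 (W = ((⅑)*(-3) - 8)*85 = (-⅓ - 8)*85 = -25/3*85 = -2125/3 ≈ -708.33)
r(A(J))/W = -1/(-2125/3) = -1*(-3/2125) = 3/2125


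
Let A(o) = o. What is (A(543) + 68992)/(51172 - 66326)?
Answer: -69535/15154 ≈ -4.5886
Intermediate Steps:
(A(543) + 68992)/(51172 - 66326) = (543 + 68992)/(51172 - 66326) = 69535/(-15154) = 69535*(-1/15154) = -69535/15154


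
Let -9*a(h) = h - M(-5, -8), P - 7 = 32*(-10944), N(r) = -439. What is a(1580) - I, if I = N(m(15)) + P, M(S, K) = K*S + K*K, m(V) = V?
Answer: 350476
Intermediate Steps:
M(S, K) = K² + K*S (M(S, K) = K*S + K² = K² + K*S)
P = -350201 (P = 7 + 32*(-10944) = 7 - 350208 = -350201)
a(h) = 104/9 - h/9 (a(h) = -(h - (-8)*(-8 - 5))/9 = -(h - (-8)*(-13))/9 = -(h - 1*104)/9 = -(h - 104)/9 = -(-104 + h)/9 = 104/9 - h/9)
I = -350640 (I = -439 - 350201 = -350640)
a(1580) - I = (104/9 - ⅑*1580) - 1*(-350640) = (104/9 - 1580/9) + 350640 = -164 + 350640 = 350476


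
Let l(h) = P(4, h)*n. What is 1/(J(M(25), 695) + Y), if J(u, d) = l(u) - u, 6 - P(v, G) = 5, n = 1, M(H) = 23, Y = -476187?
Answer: -1/476209 ≈ -2.0999e-6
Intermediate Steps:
P(v, G) = 1 (P(v, G) = 6 - 1*5 = 6 - 5 = 1)
l(h) = 1 (l(h) = 1*1 = 1)
J(u, d) = 1 - u
1/(J(M(25), 695) + Y) = 1/((1 - 1*23) - 476187) = 1/((1 - 23) - 476187) = 1/(-22 - 476187) = 1/(-476209) = -1/476209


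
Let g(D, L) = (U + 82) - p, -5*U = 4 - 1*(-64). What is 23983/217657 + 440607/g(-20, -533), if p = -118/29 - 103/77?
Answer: 22782056098744/3816180181 ≈ 5969.9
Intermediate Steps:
p = -12073/2233 (p = -118*1/29 - 103*1/77 = -118/29 - 103/77 = -12073/2233 ≈ -5.4066)
U = -68/5 (U = -(4 - 1*(-64))/5 = -(4 + 64)/5 = -⅕*68 = -68/5 ≈ -13.600)
g(D, L) = 824051/11165 (g(D, L) = (-68/5 + 82) - 1*(-12073/2233) = 342/5 + 12073/2233 = 824051/11165)
23983/217657 + 440607/g(-20, -533) = 23983/217657 + 440607/(824051/11165) = 23983*(1/217657) + 440607*(11165/824051) = 23983/217657 + 4919377155/824051 = 22782056098744/3816180181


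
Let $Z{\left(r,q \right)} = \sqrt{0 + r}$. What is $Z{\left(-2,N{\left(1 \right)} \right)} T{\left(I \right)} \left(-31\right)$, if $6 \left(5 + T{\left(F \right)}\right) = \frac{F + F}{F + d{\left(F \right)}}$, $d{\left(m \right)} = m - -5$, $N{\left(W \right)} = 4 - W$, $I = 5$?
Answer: $\frac{1364 i \sqrt{2}}{9} \approx 214.33 i$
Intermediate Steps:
$Z{\left(r,q \right)} = \sqrt{r}$
$d{\left(m \right)} = 5 + m$ ($d{\left(m \right)} = m + 5 = 5 + m$)
$T{\left(F \right)} = -5 + \frac{F}{3 \left(5 + 2 F\right)}$ ($T{\left(F \right)} = -5 + \frac{\left(F + F\right) \frac{1}{F + \left(5 + F\right)}}{6} = -5 + \frac{2 F \frac{1}{5 + 2 F}}{6} = -5 + \frac{F}{3 \left(5 + 2 F\right)}$)
$Z{\left(-2,N{\left(1 \right)} \right)} T{\left(I \right)} \left(-31\right) = \sqrt{-2} \frac{-75 - 145}{3 \left(5 + 2 \cdot 5\right)} \left(-31\right) = i \sqrt{2} \frac{-75 - 145}{3 \left(5 + 10\right)} \left(-31\right) = i \sqrt{2} \cdot \frac{1}{3} \cdot \frac{1}{15} \left(-220\right) \left(-31\right) = i \sqrt{2} \left(- \frac{44}{9}\right) \left(-31\right) = - \frac{44 i \sqrt{2}}{9} \left(-31\right) = \frac{1364 i \sqrt{2}}{9}$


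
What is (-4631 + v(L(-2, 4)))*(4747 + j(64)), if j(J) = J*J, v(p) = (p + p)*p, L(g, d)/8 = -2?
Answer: -36424317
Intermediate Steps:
L(g, d) = -16 (L(g, d) = 8*(-2) = -16)
v(p) = 2*p² (v(p) = (2*p)*p = 2*p²)
j(J) = J²
(-4631 + v(L(-2, 4)))*(4747 + j(64)) = (-4631 + 2*(-16)²)*(4747 + 64²) = (-4631 + 2*256)*(4747 + 4096) = (-4631 + 512)*8843 = -4119*8843 = -36424317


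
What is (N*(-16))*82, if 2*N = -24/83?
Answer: 15744/83 ≈ 189.69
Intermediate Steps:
N = -12/83 (N = (-24/83)/2 = (-24*1/83)/2 = (½)*(-24/83) = -12/83 ≈ -0.14458)
(N*(-16))*82 = -12/83*(-16)*82 = (192/83)*82 = 15744/83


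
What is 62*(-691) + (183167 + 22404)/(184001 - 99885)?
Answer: -3603492101/84116 ≈ -42840.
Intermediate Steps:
62*(-691) + (183167 + 22404)/(184001 - 99885) = -42842 + 205571/84116 = -3603492101/84116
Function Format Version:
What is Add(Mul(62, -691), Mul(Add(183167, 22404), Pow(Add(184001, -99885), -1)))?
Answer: Rational(-3603492101, 84116) ≈ -42840.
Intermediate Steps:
Add(Mul(62, -691), Mul(Add(183167, 22404), Pow(Add(184001, -99885), -1))) = Add(-42842, Mul(205571, Pow(84116, -1))) = Add(-42842, Mul(205571, Rational(1, 84116))) = Add(-42842, Rational(205571, 84116)) = Rational(-3603492101, 84116)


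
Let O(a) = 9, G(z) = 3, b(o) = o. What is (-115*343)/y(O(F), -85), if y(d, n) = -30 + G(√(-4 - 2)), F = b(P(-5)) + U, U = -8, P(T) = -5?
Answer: 39445/27 ≈ 1460.9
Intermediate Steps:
F = -13 (F = -5 - 8 = -13)
y(d, n) = -27 (y(d, n) = -30 + 3 = -27)
(-115*343)/y(O(F), -85) = -115*343/(-27) = -39445*(-1/27) = 39445/27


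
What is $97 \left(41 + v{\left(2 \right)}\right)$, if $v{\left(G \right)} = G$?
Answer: $4171$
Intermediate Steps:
$97 \left(41 + v{\left(2 \right)}\right) = 97 \left(41 + 2\right) = 97 \cdot 43 = 4171$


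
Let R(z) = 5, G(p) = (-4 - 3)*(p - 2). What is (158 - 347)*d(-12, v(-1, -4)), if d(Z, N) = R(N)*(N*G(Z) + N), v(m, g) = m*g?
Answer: -374220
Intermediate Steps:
G(p) = 14 - 7*p (G(p) = -7*(-2 + p) = 14 - 7*p)
v(m, g) = g*m
d(Z, N) = 5*N + 5*N*(14 - 7*Z) (d(Z, N) = 5*(N*(14 - 7*Z) + N) = 5*(N + N*(14 - 7*Z)) = 5*N + 5*N*(14 - 7*Z))
(158 - 347)*d(-12, v(-1, -4)) = (158 - 347)*(5*(-4*(-1))*(15 - 7*(-12))) = -945*4*(15 + 84) = -945*4*99 = -189*1980 = -374220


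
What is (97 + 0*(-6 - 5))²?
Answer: 9409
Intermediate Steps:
(97 + 0*(-6 - 5))² = (97 + 0*(-11))² = (97 + 0)² = 97² = 9409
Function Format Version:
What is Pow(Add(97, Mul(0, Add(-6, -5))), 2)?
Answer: 9409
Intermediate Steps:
Pow(Add(97, Mul(0, Add(-6, -5))), 2) = Pow(Add(97, Mul(0, -11)), 2) = Pow(Add(97, 0), 2) = Pow(97, 2) = 9409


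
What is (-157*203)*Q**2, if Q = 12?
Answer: -4589424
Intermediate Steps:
(-157*203)*Q**2 = -157*203*12**2 = -31871*144 = -4589424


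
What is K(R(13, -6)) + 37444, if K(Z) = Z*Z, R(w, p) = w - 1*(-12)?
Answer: 38069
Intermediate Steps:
R(w, p) = 12 + w (R(w, p) = w + 12 = 12 + w)
K(Z) = Z²
K(R(13, -6)) + 37444 = (12 + 13)² + 37444 = 25² + 37444 = 625 + 37444 = 38069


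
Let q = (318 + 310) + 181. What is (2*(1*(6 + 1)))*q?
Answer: 11326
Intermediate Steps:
q = 809 (q = 628 + 181 = 809)
(2*(1*(6 + 1)))*q = (2*(1*(6 + 1)))*809 = (2*(1*7))*809 = (2*7)*809 = 14*809 = 11326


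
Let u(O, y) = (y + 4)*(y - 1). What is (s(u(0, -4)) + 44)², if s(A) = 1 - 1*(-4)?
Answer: 2401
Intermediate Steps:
u(O, y) = (-1 + y)*(4 + y) (u(O, y) = (4 + y)*(-1 + y) = (-1 + y)*(4 + y))
s(A) = 5 (s(A) = 1 + 4 = 5)
(s(u(0, -4)) + 44)² = (5 + 44)² = 49² = 2401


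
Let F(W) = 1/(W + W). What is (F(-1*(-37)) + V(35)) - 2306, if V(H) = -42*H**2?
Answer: -3977943/74 ≈ -53756.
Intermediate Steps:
F(W) = 1/(2*W)
(F(-1*(-37)) + V(35)) - 2306 = (1/(2*((-1*(-37)))) - 42*35**2) - 2306 = ((1/2)/37 - 42*1225) - 2306 = ((1/2)*(1/37) - 51450) - 2306 = (1/74 - 51450) - 2306 = -3807299/74 - 2306 = -3977943/74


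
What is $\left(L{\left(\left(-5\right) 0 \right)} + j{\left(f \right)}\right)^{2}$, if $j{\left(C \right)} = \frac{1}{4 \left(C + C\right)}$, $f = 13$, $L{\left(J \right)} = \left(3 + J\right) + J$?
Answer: $\frac{97969}{10816} \approx 9.0578$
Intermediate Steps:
$L{\left(J \right)} = 3 + 2 J$
$j{\left(C \right)} = \frac{1}{8 C}$ ($j{\left(C \right)} = \frac{1}{4 \cdot 2 C} = \frac{1}{8 C}$)
$\left(L{\left(\left(-5\right) 0 \right)} + j{\left(f \right)}\right)^{2} = \left(\left(3 + 2 \left(\left(-5\right) 0\right)\right) + \frac{1}{8 \cdot 13}\right)^{2} = \left(\left(3 + 2 \cdot 0\right) + \frac{1}{8} \cdot \frac{1}{13}\right)^{2} = \left(\left(3 + 0\right) + \frac{1}{104}\right)^{2} = \left(3 + \frac{1}{104}\right)^{2} = \left(\frac{313}{104}\right)^{2} = \frac{97969}{10816}$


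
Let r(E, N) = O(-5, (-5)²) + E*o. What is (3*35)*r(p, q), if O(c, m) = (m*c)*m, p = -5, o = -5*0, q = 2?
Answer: -328125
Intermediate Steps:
o = 0
O(c, m) = c*m² (O(c, m) = (c*m)*m = c*m²)
r(E, N) = -3125 (r(E, N) = -5*((-5)²)² + E*0 = -5*25² + 0 = -5*625 + 0 = -3125 + 0 = -3125)
(3*35)*r(p, q) = (3*35)*(-3125) = 105*(-3125) = -328125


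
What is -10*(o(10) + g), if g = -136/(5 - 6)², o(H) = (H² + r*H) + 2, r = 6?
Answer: -260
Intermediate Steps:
o(H) = 2 + H² + 6*H (o(H) = (H² + 6*H) + 2 = 2 + H² + 6*H)
g = -136 (g = -136/((-1)²) = -136/1 = -136*1 = -136)
-10*(o(10) + g) = -10*((2 + 10² + 6*10) - 136) = -10*((2 + 100 + 60) - 136) = -10*(162 - 136) = -10*26 = -260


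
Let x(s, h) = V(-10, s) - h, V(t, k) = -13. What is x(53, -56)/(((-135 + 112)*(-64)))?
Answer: 43/1472 ≈ 0.029212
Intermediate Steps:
x(s, h) = -13 - h
x(53, -56)/(((-135 + 112)*(-64))) = (-13 - 1*(-56))/(((-135 + 112)*(-64))) = (-13 + 56)/((-23*(-64))) = 43/1472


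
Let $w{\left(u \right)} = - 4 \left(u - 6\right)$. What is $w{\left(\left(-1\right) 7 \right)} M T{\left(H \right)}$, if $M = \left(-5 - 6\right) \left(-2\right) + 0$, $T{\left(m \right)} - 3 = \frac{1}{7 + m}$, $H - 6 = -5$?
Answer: $3575$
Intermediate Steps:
$H = 1$ ($H = 6 - 5 = 1$)
$T{\left(m \right)} = 3 + \frac{1}{7 + m}$
$M = 22$ ($M = \left(-5 - 6\right) \left(-2\right) + 0 = \left(-11\right) \left(-2\right) + 0 = 22 + 0 = 22$)
$w{\left(u \right)} = 24 - 4 u$ ($w{\left(u \right)} = - 4 \left(-6 + u\right) = 24 - 4 u$)
$w{\left(\left(-1\right) 7 \right)} M T{\left(H \right)} = \left(24 - 4 \left(\left(-1\right) 7\right)\right) 22 \frac{22 + 3 \cdot 1}{7 + 1} = \left(24 - -28\right) 22 \frac{22 + 3}{8} = \left(24 + 28\right) 22 \cdot \frac{1}{8} \cdot 25 = 52 \cdot 22 \cdot \frac{25}{8} = 1144 \cdot \frac{25}{8} = 3575$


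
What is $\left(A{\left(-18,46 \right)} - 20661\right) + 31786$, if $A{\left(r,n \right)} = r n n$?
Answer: $-26963$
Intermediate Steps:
$A{\left(r,n \right)} = r n^{2}$ ($A{\left(r,n \right)} = n r n = r n^{2}$)
$\left(A{\left(-18,46 \right)} - 20661\right) + 31786 = \left(- 18 \cdot 46^{2} - 20661\right) + 31786 = \left(\left(-18\right) 2116 - 20661\right) + 31786 = \left(-38088 - 20661\right) + 31786 = -58749 + 31786 = -26963$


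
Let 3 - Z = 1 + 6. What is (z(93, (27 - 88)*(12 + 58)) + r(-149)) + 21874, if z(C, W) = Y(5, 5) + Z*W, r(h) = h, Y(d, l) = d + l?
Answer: 38815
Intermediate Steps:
Z = -4 (Z = 3 - (1 + 6) = 3 - 1*7 = 3 - 7 = -4)
z(C, W) = 10 - 4*W (z(C, W) = (5 + 5) - 4*W = 10 - 4*W)
(z(93, (27 - 88)*(12 + 58)) + r(-149)) + 21874 = ((10 - 4*(27 - 88)*(12 + 58)) - 149) + 21874 = ((10 - (-244)*70) - 149) + 21874 = ((10 - 4*(-4270)) - 149) + 21874 = ((10 + 17080) - 149) + 21874 = (17090 - 149) + 21874 = 16941 + 21874 = 38815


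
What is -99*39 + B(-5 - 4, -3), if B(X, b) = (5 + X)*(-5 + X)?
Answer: -3805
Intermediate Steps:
B(X, b) = (-5 + X)*(5 + X)
-99*39 + B(-5 - 4, -3) = -99*39 + (-25 + (-5 - 4)**2) = -3861 + (-25 + (-9)**2) = -3861 + (-25 + 81) = -3861 + 56 = -3805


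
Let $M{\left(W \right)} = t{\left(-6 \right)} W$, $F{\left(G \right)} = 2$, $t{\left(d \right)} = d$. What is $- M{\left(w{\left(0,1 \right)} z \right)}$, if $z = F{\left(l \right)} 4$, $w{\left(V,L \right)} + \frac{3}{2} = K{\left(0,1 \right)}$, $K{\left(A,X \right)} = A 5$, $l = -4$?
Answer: $-72$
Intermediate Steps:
$K{\left(A,X \right)} = 5 A$
$w{\left(V,L \right)} = - \frac{3}{2}$ ($w{\left(V,L \right)} = - \frac{3}{2} + 5 \cdot 0 = - \frac{3}{2} + 0 = - \frac{3}{2}$)
$z = 8$ ($z = 2 \cdot 4 = 8$)
$M{\left(W \right)} = - 6 W$
$- M{\left(w{\left(0,1 \right)} z \right)} = - \left(-6\right) \left(\left(- \frac{3}{2}\right) 8\right) = - \left(-6\right) \left(-12\right) = \left(-1\right) 72 = -72$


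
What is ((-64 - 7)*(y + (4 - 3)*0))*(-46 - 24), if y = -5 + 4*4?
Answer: 54670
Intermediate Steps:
y = 11 (y = -5 + 16 = 11)
((-64 - 7)*(y + (4 - 3)*0))*(-46 - 24) = ((-64 - 7)*(11 + (4 - 3)*0))*(-46 - 24) = -71*(11 + 1*0)*(-70) = -71*(11 + 0)*(-70) = -71*11*(-70) = -781*(-70) = 54670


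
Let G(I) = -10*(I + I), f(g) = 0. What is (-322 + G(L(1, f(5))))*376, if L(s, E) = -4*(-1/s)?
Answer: -151152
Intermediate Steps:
L(s, E) = 4/s (L(s, E) = -(-4)/s = 4/s)
G(I) = -20*I
(-322 + G(L(1, f(5))))*376 = (-322 - 80/1)*376 = (-322 - 80)*376 = -402*376 = -151152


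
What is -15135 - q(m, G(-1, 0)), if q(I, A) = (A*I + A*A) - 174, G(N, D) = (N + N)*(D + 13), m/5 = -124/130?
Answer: -15761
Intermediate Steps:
m = -62/13 (m = 5*(-124/130) = 5*(-124*1/130) = 5*(-62/65) = -62/13 ≈ -4.7692)
G(N, D) = 2*N*(13 + D) (G(N, D) = (2*N)*(13 + D) = 2*N*(13 + D))
q(I, A) = -174 + A² + A*I (q(I, A) = (A*I + A²) - 174 = (A² + A*I) - 174 = -174 + A² + A*I)
-15135 - q(m, G(-1, 0)) = -15135 - (-174 + (2*(-1)*(13 + 0))² + (2*(-1)*(13 + 0))*(-62/13)) = -15135 - (-174 + (2*(-1)*13)² + (2*(-1)*13)*(-62/13)) = -15135 - (-174 + (-26)² - 26*(-62/13)) = -15135 - (-174 + 676 + 124) = -15135 - 1*626 = -15135 - 626 = -15761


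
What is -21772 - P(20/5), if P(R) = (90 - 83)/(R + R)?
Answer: -174183/8 ≈ -21773.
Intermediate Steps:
P(R) = 7/(2*R) (P(R) = 7/((2*R)) = 7*(1/(2*R)) = 7/(2*R))
-21772 - P(20/5) = -21772 - 7/(2*(20/5)) = -21772 - 7/(2*(20*(⅕))) = -21772 - 7/(2*4) = -21772 - 1*7/8 = -21772 - 7/8 = -174183/8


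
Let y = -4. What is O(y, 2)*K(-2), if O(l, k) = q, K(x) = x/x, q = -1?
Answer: -1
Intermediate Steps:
K(x) = 1
O(l, k) = -1
O(y, 2)*K(-2) = -1*1 = -1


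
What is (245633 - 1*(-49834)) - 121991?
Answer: 173476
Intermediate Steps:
(245633 - 1*(-49834)) - 121991 = (245633 + 49834) - 121991 = 295467 - 121991 = 173476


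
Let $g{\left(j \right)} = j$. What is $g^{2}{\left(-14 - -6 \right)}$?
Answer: $64$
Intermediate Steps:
$g^{2}{\left(-14 - -6 \right)} = \left(-14 - -6\right)^{2} = \left(-14 + 6\right)^{2} = \left(-8\right)^{2} = 64$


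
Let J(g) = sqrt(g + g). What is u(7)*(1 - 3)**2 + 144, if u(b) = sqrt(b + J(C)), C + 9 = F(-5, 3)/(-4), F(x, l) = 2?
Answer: 144 + 4*sqrt(7 + I*sqrt(19)) ≈ 155.04 + 3.1575*I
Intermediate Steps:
C = -19/2 (C = -9 + 2/(-4) = -9 + 2*(-1/4) = -9 - 1/2 = -19/2 ≈ -9.5000)
J(g) = sqrt(2)*sqrt(g) (J(g) = sqrt(2*g) = sqrt(2)*sqrt(g))
u(b) = sqrt(b + I*sqrt(19)) (u(b) = sqrt(b + sqrt(2)*sqrt(-19/2)) = sqrt(b + sqrt(2)*(I*sqrt(38)/2)) = sqrt(b + I*sqrt(19)))
u(7)*(1 - 3)**2 + 144 = sqrt(7 + I*sqrt(19))*(1 - 3)**2 + 144 = sqrt(7 + I*sqrt(19))*(-2)**2 + 144 = sqrt(7 + I*sqrt(19))*4 + 144 = 4*sqrt(7 + I*sqrt(19)) + 144 = 144 + 4*sqrt(7 + I*sqrt(19))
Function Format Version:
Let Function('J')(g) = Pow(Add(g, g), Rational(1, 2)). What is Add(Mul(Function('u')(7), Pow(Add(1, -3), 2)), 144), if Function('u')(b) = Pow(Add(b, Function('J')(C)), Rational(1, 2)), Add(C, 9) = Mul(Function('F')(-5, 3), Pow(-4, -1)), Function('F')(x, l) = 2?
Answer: Add(144, Mul(4, Pow(Add(7, Mul(I, Pow(19, Rational(1, 2)))), Rational(1, 2)))) ≈ Add(155.04, Mul(3.1575, I))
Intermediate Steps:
C = Rational(-19, 2) (C = Add(-9, Mul(2, Pow(-4, -1))) = Add(-9, Mul(2, Rational(-1, 4))) = Add(-9, Rational(-1, 2)) = Rational(-19, 2) ≈ -9.5000)
Function('J')(g) = Mul(Pow(2, Rational(1, 2)), Pow(g, Rational(1, 2))) (Function('J')(g) = Pow(Mul(2, g), Rational(1, 2)) = Mul(Pow(2, Rational(1, 2)), Pow(g, Rational(1, 2))))
Function('u')(b) = Pow(Add(b, Mul(I, Pow(19, Rational(1, 2)))), Rational(1, 2)) (Function('u')(b) = Pow(Add(b, Mul(Pow(2, Rational(1, 2)), Pow(Rational(-19, 2), Rational(1, 2)))), Rational(1, 2)) = Pow(Add(b, Mul(Pow(2, Rational(1, 2)), Mul(Rational(1, 2), I, Pow(38, Rational(1, 2))))), Rational(1, 2)) = Pow(Add(b, Mul(I, Pow(19, Rational(1, 2)))), Rational(1, 2)))
Add(Mul(Function('u')(7), Pow(Add(1, -3), 2)), 144) = Add(Mul(Pow(Add(7, Mul(I, Pow(19, Rational(1, 2)))), Rational(1, 2)), Pow(Add(1, -3), 2)), 144) = Add(Mul(Pow(Add(7, Mul(I, Pow(19, Rational(1, 2)))), Rational(1, 2)), Pow(-2, 2)), 144) = Add(Mul(Pow(Add(7, Mul(I, Pow(19, Rational(1, 2)))), Rational(1, 2)), 4), 144) = Add(Mul(4, Pow(Add(7, Mul(I, Pow(19, Rational(1, 2)))), Rational(1, 2))), 144) = Add(144, Mul(4, Pow(Add(7, Mul(I, Pow(19, Rational(1, 2)))), Rational(1, 2))))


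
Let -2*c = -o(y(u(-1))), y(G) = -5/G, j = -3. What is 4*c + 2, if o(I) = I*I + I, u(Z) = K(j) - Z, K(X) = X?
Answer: 39/2 ≈ 19.500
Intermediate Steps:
u(Z) = -3 - Z
o(I) = I + I² (o(I) = I² + I = I + I²)
c = 35/8 (c = -(-1)*(-5/(-3 - 1*(-1)))*(1 - 5/(-3 - 1*(-1)))/2 = -(-1)*(-5/(-3 + 1))*(1 - 5/(-3 + 1))/2 = -(-1)*(-5/(-2))*(1 - 5/(-2))/2 = -(-1)*(-5*(-½))*(1 - 5*(-½))/2 = -(-1)*5*(1 + 5/2)/2/2 = -(-1)*(5/2)*(7/2)/2 = -(-1)*35/(2*4) = -½*(-35/4) = 35/8 ≈ 4.3750)
4*c + 2 = 4*(35/8) + 2 = 35/2 + 2 = 39/2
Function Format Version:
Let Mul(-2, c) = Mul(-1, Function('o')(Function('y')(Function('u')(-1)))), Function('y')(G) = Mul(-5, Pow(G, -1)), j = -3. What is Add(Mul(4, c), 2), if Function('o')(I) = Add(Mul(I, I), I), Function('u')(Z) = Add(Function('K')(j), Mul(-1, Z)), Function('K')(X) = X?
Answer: Rational(39, 2) ≈ 19.500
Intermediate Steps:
Function('u')(Z) = Add(-3, Mul(-1, Z))
Function('o')(I) = Add(I, Pow(I, 2)) (Function('o')(I) = Add(Pow(I, 2), I) = Add(I, Pow(I, 2)))
c = Rational(35, 8) (c = Mul(Rational(-1, 2), Mul(-1, Mul(Mul(-5, Pow(Add(-3, Mul(-1, -1)), -1)), Add(1, Mul(-5, Pow(Add(-3, Mul(-1, -1)), -1)))))) = Mul(Rational(-1, 2), Mul(-1, Mul(Mul(-5, Pow(Add(-3, 1), -1)), Add(1, Mul(-5, Pow(Add(-3, 1), -1)))))) = Mul(Rational(-1, 2), Mul(-1, Mul(Mul(-5, Pow(-2, -1)), Add(1, Mul(-5, Pow(-2, -1)))))) = Mul(Rational(-1, 2), Mul(-1, Mul(Mul(-5, Rational(-1, 2)), Add(1, Mul(-5, Rational(-1, 2)))))) = Mul(Rational(-1, 2), Mul(-1, Mul(Rational(5, 2), Add(1, Rational(5, 2))))) = Mul(Rational(-1, 2), Mul(-1, Mul(Rational(5, 2), Rational(7, 2)))) = Mul(Rational(-1, 2), Mul(-1, Rational(35, 4))) = Mul(Rational(-1, 2), Rational(-35, 4)) = Rational(35, 8) ≈ 4.3750)
Add(Mul(4, c), 2) = Add(Mul(4, Rational(35, 8)), 2) = Add(Rational(35, 2), 2) = Rational(39, 2)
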